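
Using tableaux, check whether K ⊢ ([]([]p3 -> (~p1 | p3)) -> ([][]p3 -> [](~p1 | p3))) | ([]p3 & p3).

Tableau for the negation ~(([]([]p3 -> (~p1 | p3)) -> ([][]p3 -> [](~p1 | p3))) | ([]p3 & p3)):
1. ~(([]([]p3 -> (~p1 | p3)) -> ([][]p3 -> [](~p1 | p3))) | ([]p3 & p3)), u
2. ~([]([]p3 -> (~p1 | p3)) -> ([][]p3 -> [](~p1 | p3))), u   [~|-rule on 1]
3. ~([]p3 & p3), u   [~|-rule on 1]
4. []([]p3 -> (~p1 | p3)), u   [~->-rule on 2]
5. ~([][]p3 -> [](~p1 | p3)), u   [~->-rule on 2]
6. [][]p3, u   [~->-rule on 5]
7. ~[](~p1 | p3), u   [~->-rule on 5]
8. ~[]p3, u   [~&-rule on 3 (branches; this branch)]
9. ~(~p1 | p3), v   [~[]-rule on 7: fresh world v, uRv]
10. p1, v   [~|-rule on 9]
11. ~p3, v   [~|-rule on 9]
12. []p3 -> (~p1 | p3), v   [[]-rule on 4 via uRv]
13. []p3, v   [[]-rule on 6 via uRv]
14. ~[]p3, v   [->-rule on 12 (branches; this branch)]
15. ~p3, w   [~[]-rule on 8: fresh world w, uRw]
16. []p3 -> (~p1 | p3), w   [[]-rule on 4 via uRw]
17. []p3, w   [[]-rule on 6 via uRw]
18. ~p1 | p3, w   [->-rule on 16 (branches; this branch)]
19. ~p1, w   [|-rule on 18 (branches; this branch)]
20. ~p3, x   [~[]-rule on 14: fresh world x, vRx]
21. p3, x   [[]-rule on 13 via vRx]
Accessibility: uRv, uRw, vRx
Branch closes: p3 and ~p3 both at x.
Every branch of the negation's tableau closes; the branch above is one of them.

Yes, valid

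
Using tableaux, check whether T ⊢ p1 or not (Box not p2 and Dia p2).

Yes, valid

Tableau for the negation not (p1 or not (Box not p2 and Dia p2)):
1. not (p1 or not (Box not p2 and Dia p2)), u
2. not p1, u
3. Box not p2 and Dia p2, u
4. Box not p2, u
5. Dia p2, u
6. not p2, u
7. p2, v
8. not p2, v
Accessibility: uRu, uRv, vRv
Branch closes: p2 and not p2 both at v.
Every branch of the negation's tableau closes; the branch above is one of them.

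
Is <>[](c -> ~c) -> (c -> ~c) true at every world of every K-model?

Tableau for the negation ~(<>[](c -> ~c) -> (c -> ~c)):
1. ~(<>[](c -> ~c) -> (c -> ~c)), 0
2. <>[](c -> ~c), 0
3. ~(c -> ~c), 0
4. c, 0
5. [](c -> ~c), 1
Accessibility: 0R1
The negation has an open branch (countermodel exists).

Not valid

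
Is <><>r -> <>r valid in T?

No, not valid

Tableau for the negation ~(<><>r -> <>r):
1. ~(<><>r -> <>r), u
2. <><>r, u   [~->-rule on 1]
3. ~<>r, u   [~->-rule on 1]
4. ~r, u   [~<>-rule on 3 via uRu]
5. <>r, v   [<>-rule on 2: fresh world v, uRv]
6. ~r, v   [~<>-rule on 3 via uRv]
7. r, w   [<>-rule on 5: fresh world w, vRw]
Accessibility: uRu, uRv, vRv, vRw, wRw
The negation has an open branch (countermodel exists).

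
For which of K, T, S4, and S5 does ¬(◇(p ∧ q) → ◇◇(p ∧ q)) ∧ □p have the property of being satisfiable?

K-tableau for the formula:
1. ¬(◇(p ∧ q) → ◇◇(p ∧ q)) ∧ □p, u
2. ¬(◇(p ∧ q) → ◇◇(p ∧ q)), u
3. □p, u
4. ◇(p ∧ q), u
5. ¬◇◇(p ∧ q), u
6. p ∧ q, v
7. p, v
8. q, v
9. ¬◇(p ∧ q), v
Accessibility: uRv
Complete open branch: satisfiable in K.
T-tableau for the formula:
1. ¬(◇(p ∧ q) → ◇◇(p ∧ q)) ∧ □p, u
2. ¬(◇(p ∧ q) → ◇◇(p ∧ q)), u
3. □p, u
4. ◇(p ∧ q), u
5. ¬◇◇(p ∧ q), u
6. p, u
7. ¬◇(p ∧ q), u
8. ¬(p ∧ q), u
9. ¬q, u
10. p ∧ q, v
11. p, v
12. q, v
13. ¬◇(p ∧ q), v
14. ¬(p ∧ q), v
15. ¬q, v
Accessibility: uRu, uRv, vRv
Branch closes: q and ¬q both at v.
Every branch closes (one shown): unsatisfiable in T, hence also in S4, S5 (every S4/S5-frame is a T-frame).

K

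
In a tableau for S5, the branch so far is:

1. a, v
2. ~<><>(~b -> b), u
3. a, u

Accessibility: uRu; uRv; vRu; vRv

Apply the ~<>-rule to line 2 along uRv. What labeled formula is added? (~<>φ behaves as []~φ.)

~<>(~b -> b), v

~<>φ behaves as []~φ: propagate the negated body to each accessible world.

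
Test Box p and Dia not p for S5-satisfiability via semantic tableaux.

1. Box p and Dia not p, w0
2. Box p, w0
3. Dia not p, w0
4. p, w0
5. not p, w1
6. p, w1
Accessibility: w0Rw0, w0Rw1, w1Rw0, w1Rw1
Branch closes: p and not p both at w1.
All branches of the tableau close; one closing branch shown above.

Unsatisfiable (every branch closes)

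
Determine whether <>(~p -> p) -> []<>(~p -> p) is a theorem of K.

No, not valid

Tableau for the negation ~(<>(~p -> p) -> []<>(~p -> p)):
1. ~(<>(~p -> p) -> []<>(~p -> p)), 0
2. <>(~p -> p), 0
3. ~[]<>(~p -> p), 0
4. ~p -> p, 1
5. p, 1
6. ~<>(~p -> p), 2
Accessibility: 0R1, 0R2
The negation has an open branch (countermodel exists).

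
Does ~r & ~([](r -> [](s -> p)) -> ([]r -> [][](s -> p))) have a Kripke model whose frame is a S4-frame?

1. ~r & ~([](r -> [](s -> p)) -> ([]r -> [][](s -> p))), w0
2. ~r, w0   [&-rule on 1]
3. ~([](r -> [](s -> p)) -> ([]r -> [][](s -> p))), w0   [&-rule on 1]
4. [](r -> [](s -> p)), w0   [~->-rule on 3]
5. ~([]r -> [][](s -> p)), w0   [~->-rule on 3]
6. []r, w0   [~->-rule on 5]
7. ~[][](s -> p), w0   [~->-rule on 5]
8. r -> [](s -> p), w0   [[]-rule on 4 via w0Rw0]
9. r, w0   [[]-rule on 6 via w0Rw0]
Accessibility: w0Rw0
Branch closes: r and ~r both at w0.
All branches of the tableau close; one closing branch shown above.

Unsatisfiable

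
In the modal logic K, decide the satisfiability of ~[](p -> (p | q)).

Unsatisfiable (every branch closes)

1. ~[](p -> (p | q)), 0
2. ~(p -> (p | q)), 1
3. p, 1
4. ~(p | q), 1
5. ~p, 1
6. ~q, 1
Accessibility: 0R1
Branch closes: p and ~p both at 1.
All branches of the tableau close; one closing branch shown above.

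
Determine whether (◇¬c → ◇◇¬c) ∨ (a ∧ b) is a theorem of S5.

Yes, valid

Tableau for the negation ¬((◇¬c → ◇◇¬c) ∨ (a ∧ b)):
1. ¬((◇¬c → ◇◇¬c) ∨ (a ∧ b)), u
2. ¬(◇¬c → ◇◇¬c), u   [¬∨-rule on 1]
3. ¬(a ∧ b), u   [¬∨-rule on 1]
4. ◇¬c, u   [¬→-rule on 2]
5. ¬◇◇¬c, u   [¬→-rule on 2]
6. ¬◇¬c, u   [¬◇-rule on 5 via uRu]
7. c, u   [¬◇-rule on 6 via uRu]
8. ¬b, u   [¬∧-rule on 3 (branches; this branch)]
9. ¬c, v   [◇-rule on 4: fresh world v, uRv]
10. ¬◇¬c, v   [¬◇-rule on 5 via uRv]
11. c, v   [¬◇-rule on 6 via uRv]
Accessibility: uRu, uRv, vRu, vRv
Branch closes: c and ¬c both at v.
All branches of the negation close; one closing branch shown above.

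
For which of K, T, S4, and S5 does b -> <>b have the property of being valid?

T-tableau for the negation ~(b -> <>b):
1. ~(b -> <>b), 0
2. b, 0
3. ~<>b, 0
4. ~b, 0
Accessibility: 0R0
Branch closes: b and ~b both at 0.
Every branch closes (one shown): valid in T, hence also in S4, S5 (every theorem of T is a theorem of S4 and S5).
K-tableau for the negation ~(b -> <>b):
1. ~(b -> <>b), 0
2. b, 0
3. ~<>b, 0
Complete open branch: countermodel on a K-frame, so not valid in K.

T, S4, S5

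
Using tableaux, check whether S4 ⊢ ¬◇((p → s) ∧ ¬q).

Tableau for the negation ◇((p → s) ∧ ¬q):
1. ◇((p → s) ∧ ¬q), 0
2. (p → s) ∧ ¬q, 1
3. p → s, 1
4. ¬q, 1
5. s, 1
Accessibility: 0R0, 0R1, 1R1
The negation has an open branch (countermodel exists).

Not valid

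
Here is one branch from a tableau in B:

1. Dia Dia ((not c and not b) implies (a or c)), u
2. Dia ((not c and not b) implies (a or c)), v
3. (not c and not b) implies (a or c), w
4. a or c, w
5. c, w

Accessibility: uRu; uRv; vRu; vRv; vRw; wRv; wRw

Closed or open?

Not closed

There is no literal clash: for every atom and world, at most one sign appears.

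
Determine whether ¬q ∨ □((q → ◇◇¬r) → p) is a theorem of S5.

Not valid

Tableau for the negation ¬(¬q ∨ □((q → ◇◇¬r) → p)):
1. ¬(¬q ∨ □((q → ◇◇¬r) → p)), 0
2. q, 0
3. ¬□((q → ◇◇¬r) → p), 0
4. ¬((q → ◇◇¬r) → p), 1
5. q → ◇◇¬r, 1
6. ¬p, 1
7. ◇◇¬r, 1
8. ◇¬r, 2
9. ¬r, 3
Accessibility: 0R0, 0R1, 0R2, 0R3, 1R0, 1R1, 1R2, 1R3, 2R0, 2R1, 2R2, 2R3, 3R0, 3R1, 3R2, 3R3
The negation has an open branch (countermodel exists).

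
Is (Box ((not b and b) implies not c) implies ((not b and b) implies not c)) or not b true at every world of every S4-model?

Tableau for the negation not ((Box ((not b and b) implies not c) implies ((not b and b) implies not c)) or not b):
1. not ((Box ((not b and b) implies not c) implies ((not b and b) implies not c)) or not b), u
2. not (Box ((not b and b) implies not c) implies ((not b and b) implies not c)), u   [neg-or-rule on 1]
3. b, u   [neg-or-rule on 1]
4. Box ((not b and b) implies not c), u   [neg-implies-rule on 2]
5. not ((not b and b) implies not c), u   [neg-implies-rule on 2]
6. not b and b, u   [neg-implies-rule on 5]
7. c, u   [neg-implies-rule on 5]
8. not b, u   [and-rule on 6]
Accessibility: uRu
Branch closes: b and not b both at u.
Every branch of the negation's tableau closes; the branch above is one of them.

Yes, valid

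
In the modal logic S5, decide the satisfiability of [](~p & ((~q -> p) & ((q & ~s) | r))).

1. [](~p & ((~q -> p) & ((q & ~s) | r))), u
2. ~p & ((~q -> p) & ((q & ~s) | r)), u
3. ~p, u
4. (~q -> p) & ((q & ~s) | r), u
5. ~q -> p, u
6. (q & ~s) | r, u
7. q, u
8. r, u
Accessibility: uRu

Satisfiable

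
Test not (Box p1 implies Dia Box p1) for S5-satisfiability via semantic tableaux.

1. not (Box p1 implies Dia Box p1), 0
2. Box p1, 0
3. not Dia Box p1, 0
4. p1, 0
5. not Box p1, 0
6. not p1, 1
7. p1, 1
Accessibility: 0R0, 0R1, 1R0, 1R1
Branch closes: p1 and not p1 both at 1.
Every branch closes; the branch above is one of them.

Unsatisfiable (every branch closes)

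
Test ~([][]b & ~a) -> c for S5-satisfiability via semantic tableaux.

Yes, satisfiable

1. ~([][]b & ~a) -> c, w0
2. c, w0   [->-rule on 1 (branches; this branch)]
Accessibility: w0Rw0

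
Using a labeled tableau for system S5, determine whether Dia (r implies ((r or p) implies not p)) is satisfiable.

1. Dia (r implies ((r or p) implies not p)), u
2. r implies ((r or p) implies not p), v   [Dia-rule on 1: fresh world v, uRv]
3. (r or p) implies not p, v   [implies-rule on 2 (branches; this branch)]
4. not p, v   [implies-rule on 3 (branches; this branch)]
Accessibility: uRu, uRv, vRu, vRv

Satisfiable (open branch found)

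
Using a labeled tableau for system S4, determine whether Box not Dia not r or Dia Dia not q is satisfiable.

Yes, satisfiable

1. Box not Dia not r or Dia Dia not q, w0
2. Dia Dia not q, w0
3. Dia not q, w1
4. not q, w2
Accessibility: w0Rw0, w0Rw1, w0Rw2, w1Rw1, w1Rw2, w2Rw2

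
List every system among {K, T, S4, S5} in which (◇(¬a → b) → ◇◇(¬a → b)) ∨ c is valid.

K-tableau for the negation ¬((◇(¬a → b) → ◇◇(¬a → b)) ∨ c):
1. ¬((◇(¬a → b) → ◇◇(¬a → b)) ∨ c), w0
2. ¬(◇(¬a → b) → ◇◇(¬a → b)), w0
3. ¬c, w0
4. ◇(¬a → b), w0
5. ¬◇◇(¬a → b), w0
6. ¬a → b, w1
7. ¬◇(¬a → b), w1
8. b, w1
Accessibility: w0Rw1
Complete open branch: countermodel on a K-frame, so not valid in K.
T-tableau for the negation ¬((◇(¬a → b) → ◇◇(¬a → b)) ∨ c):
1. ¬((◇(¬a → b) → ◇◇(¬a → b)) ∨ c), w0
2. ¬(◇(¬a → b) → ◇◇(¬a → b)), w0
3. ¬c, w0
4. ◇(¬a → b), w0
5. ¬◇◇(¬a → b), w0
6. ¬◇(¬a → b), w0
7. ¬(¬a → b), w0
8. ¬a, w0
9. ¬b, w0
10. ¬a → b, w1
11. ¬◇(¬a → b), w1
12. ¬(¬a → b), w1
13. ¬a, w1
14. ¬b, w1
15. b, w1
Accessibility: w0Rw0, w0Rw1, w1Rw1
Branch closes: b and ¬b both at w1.
Every branch closes (one shown): valid in T, hence also in S4, S5 (every theorem of T is a theorem of S4 and S5).

T, S4, S5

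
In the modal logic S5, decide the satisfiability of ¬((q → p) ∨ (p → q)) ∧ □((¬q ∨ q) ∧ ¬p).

No, unsatisfiable

1. ¬((q → p) ∨ (p → q)) ∧ □((¬q ∨ q) ∧ ¬p), u
2. ¬((q → p) ∨ (p → q)), u
3. □((¬q ∨ q) ∧ ¬p), u
4. ¬(q → p), u
5. ¬(p → q), u
6. q, u
7. ¬p, u
8. p, u
9. ¬q, u
Accessibility: uRu
Branch closes: p and ¬p both at u.
All branches of the tableau close; one closing branch shown above.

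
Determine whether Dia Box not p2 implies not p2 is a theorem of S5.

Tableau for the negation not (Dia Box not p2 implies not p2):
1. not (Dia Box not p2 implies not p2), w0
2. Dia Box not p2, w0
3. p2, w0
4. Box not p2, w1
5. not p2, w0
Accessibility: w0Rw0, w0Rw1, w1Rw0, w1Rw1
Branch closes: p2 and not p2 both at w0.
All branches of the negation close; one closing branch shown above.

Valid in S5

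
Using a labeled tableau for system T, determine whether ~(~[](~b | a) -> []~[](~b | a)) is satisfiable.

1. ~(~[](~b | a) -> []~[](~b | a)), u
2. ~[](~b | a), u   [~->-rule on 1]
3. ~[]~[](~b | a), u   [~->-rule on 1]
4. ~(~b | a), v   [~[]-rule on 2: fresh world v, uRv]
5. b, v   [~|-rule on 4]
6. ~a, v   [~|-rule on 4]
7. [](~b | a), w   [~[]-rule on 3: fresh world w, uRw]
8. ~b | a, w   [[]-rule on 7 via wRw]
9. a, w   [|-rule on 8 (branches; this branch)]
Accessibility: uRu, uRv, uRw, vRv, wRw

Satisfiable (open branch found)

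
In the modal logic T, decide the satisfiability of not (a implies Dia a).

1. not (a implies Dia a), w0
2. a, w0   [neg-implies-rule on 1]
3. not Dia a, w0   [neg-implies-rule on 1]
4. not a, w0   [neg-Dia-rule on 3 via w0Rw0]
Accessibility: w0Rw0
Branch closes: a and not a both at w0.
Every branch closes; the branch above is one of them.

Unsatisfiable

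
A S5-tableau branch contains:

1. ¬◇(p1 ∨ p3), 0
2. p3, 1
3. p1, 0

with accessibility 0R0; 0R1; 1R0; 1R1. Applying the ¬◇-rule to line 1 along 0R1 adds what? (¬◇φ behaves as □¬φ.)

¬◇φ behaves as □¬φ: propagate the negated body to each accessible world.

¬(p1 ∨ p3), 1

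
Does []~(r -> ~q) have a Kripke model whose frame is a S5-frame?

Satisfiable

1. []~(r -> ~q), 0
2. ~(r -> ~q), 0
3. r, 0
4. q, 0
Accessibility: 0R0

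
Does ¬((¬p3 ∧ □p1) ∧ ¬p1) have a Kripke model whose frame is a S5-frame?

Satisfiable (open branch found)

1. ¬((¬p3 ∧ □p1) ∧ ¬p1), 0
2. p1, 0   [¬∧-rule on 1 (branches; this branch)]
Accessibility: 0R0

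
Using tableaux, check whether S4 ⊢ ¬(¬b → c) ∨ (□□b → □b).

Yes, valid

Tableau for the negation ¬(¬(¬b → c) ∨ (□□b → □b)):
1. ¬(¬(¬b → c) ∨ (□□b → □b)), u
2. ¬b → c, u
3. ¬(□□b → □b), u
4. □□b, u
5. ¬□b, u
6. □b, u
7. b, u
8. c, u
9. ¬b, v
10. □b, v
11. b, v
Accessibility: uRu, uRv, vRv
Branch closes: b and ¬b both at v.
Every branch of the negation's tableau closes; the branch above is one of them.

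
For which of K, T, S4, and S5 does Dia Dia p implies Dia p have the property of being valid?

T-tableau for the negation not (Dia Dia p implies Dia p):
1. not (Dia Dia p implies Dia p), w0
2. Dia Dia p, w0
3. not Dia p, w0
4. not p, w0
5. Dia p, w1
6. not p, w1
7. p, w2
Accessibility: w0Rw0, w0Rw1, w1Rw1, w1Rw2, w2Rw2
Complete open branch: countermodel on a T-frame, so not valid in T, nor in K (the same frame is also a K-frame).
S4-tableau for the negation not (Dia Dia p implies Dia p):
1. not (Dia Dia p implies Dia p), w0
2. Dia Dia p, w0
3. not Dia p, w0
4. not p, w0
5. Dia p, w1
6. not p, w1
7. p, w2
8. not p, w2
Accessibility: w0Rw0, w0Rw1, w0Rw2, w1Rw1, w1Rw2, w2Rw2
Branch closes: p and not p both at w2.
Every branch closes (one shown): valid in S4, hence also in S5 (every theorem of S4 is a theorem of S5).

S4, S5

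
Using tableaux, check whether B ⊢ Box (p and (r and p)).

No, not valid

Tableau for the negation not Box (p and (r and p)):
1. not Box (p and (r and p)), 0
2. not (p and (r and p)), 1
3. not (r and p), 1
4. not p, 1
Accessibility: 0R0, 0R1, 1R0, 1R1
The negation has an open branch (countermodel exists).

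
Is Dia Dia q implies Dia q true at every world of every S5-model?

Valid in S5

Tableau for the negation not (Dia Dia q implies Dia q):
1. not (Dia Dia q implies Dia q), 0
2. Dia Dia q, 0
3. not Dia q, 0
4. not q, 0
5. Dia q, 1
6. not q, 1
7. q, 2
8. not q, 2
Accessibility: 0R0, 0R1, 0R2, 1R0, 1R1, 1R2, 2R0, 2R1, 2R2
Branch closes: q and not q both at 2.
Every branch of the negation's tableau closes; the branch above is one of them.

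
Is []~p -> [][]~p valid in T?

Not valid

Tableau for the negation ~([]~p -> [][]~p):
1. ~([]~p -> [][]~p), 0
2. []~p, 0
3. ~[][]~p, 0
4. ~p, 0
5. ~[]~p, 1
6. ~p, 1
7. p, 2
Accessibility: 0R0, 0R1, 1R1, 1R2, 2R2
The negation has an open branch (countermodel exists).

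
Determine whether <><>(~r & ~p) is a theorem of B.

Tableau for the negation ~<><>(~r & ~p):
1. ~<><>(~r & ~p), u
2. ~<>(~r & ~p), u   [~<>-rule on 1 via uRu]
3. ~(~r & ~p), u   [~<>-rule on 2 via uRu]
4. p, u   [~&-rule on 3 (branches; this branch)]
Accessibility: uRu
The negation has an open branch (countermodel exists).

Not valid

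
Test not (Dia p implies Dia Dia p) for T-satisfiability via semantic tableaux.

Unsatisfiable

1. not (Dia p implies Dia Dia p), u
2. Dia p, u
3. not Dia Dia p, u
4. not Dia p, u
5. not p, u
6. p, v
7. not Dia p, v
8. not p, v
Accessibility: uRu, uRv, vRv
Branch closes: p and not p both at v.
(One branch shown.) All branches close.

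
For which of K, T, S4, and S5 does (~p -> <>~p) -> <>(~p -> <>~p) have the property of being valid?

T-tableau for the negation ~((~p -> <>~p) -> <>(~p -> <>~p)):
1. ~((~p -> <>~p) -> <>(~p -> <>~p)), w0
2. ~p -> <>~p, w0
3. ~<>(~p -> <>~p), w0
4. ~(~p -> <>~p), w0
5. ~p, w0
6. ~<>~p, w0
7. p, w0
Accessibility: w0Rw0
Branch closes: p and ~p both at w0.
Every branch closes (one shown): valid in T, hence also in S4, S5 (every theorem of T is a theorem of S4 and S5).
K-tableau for the negation ~((~p -> <>~p) -> <>(~p -> <>~p)):
1. ~((~p -> <>~p) -> <>(~p -> <>~p)), w0
2. ~p -> <>~p, w0
3. ~<>(~p -> <>~p), w0
4. <>~p, w0
5. ~p, w1
6. ~(~p -> <>~p), w1
7. ~<>~p, w1
Accessibility: w0Rw1
Complete open branch: countermodel on a K-frame, so not valid in K.

T, S4, S5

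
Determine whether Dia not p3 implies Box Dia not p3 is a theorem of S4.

No, not valid

Tableau for the negation not (Dia not p3 implies Box Dia not p3):
1. not (Dia not p3 implies Box Dia not p3), w0
2. Dia not p3, w0
3. not Box Dia not p3, w0
4. not p3, w1
5. not Dia not p3, w2
6. p3, w2
Accessibility: w0Rw0, w0Rw1, w0Rw2, w1Rw1, w2Rw2
The negation has an open branch (countermodel exists).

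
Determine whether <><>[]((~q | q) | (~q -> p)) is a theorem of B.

Valid

Tableau for the negation ~<><>[]((~q | q) | (~q -> p)):
1. ~<><>[]((~q | q) | (~q -> p)), 0
2. ~<>[]((~q | q) | (~q -> p)), 0
3. ~[]((~q | q) | (~q -> p)), 0
4. ~((~q | q) | (~q -> p)), 1
5. ~(~q | q), 1
6. ~(~q -> p), 1
7. q, 1
8. ~q, 1
Accessibility: 0R0, 0R1, 1R0, 1R1
Branch closes: q and ~q both at 1.
All branches of the negation close; one closing branch shown above.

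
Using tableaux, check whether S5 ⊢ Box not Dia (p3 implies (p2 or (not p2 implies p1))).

Tableau for the negation not Box not Dia (p3 implies (p2 or (not p2 implies p1))):
1. not Box not Dia (p3 implies (p2 or (not p2 implies p1))), u
2. Dia (p3 implies (p2 or (not p2 implies p1))), v
3. p3 implies (p2 or (not p2 implies p1)), w
4. p2 or (not p2 implies p1), w
5. not p2 implies p1, w
6. p1, w
Accessibility: uRu, uRv, uRw, vRu, vRv, vRw, wRu, wRv, wRw
The negation has an open branch (countermodel exists).

No, not valid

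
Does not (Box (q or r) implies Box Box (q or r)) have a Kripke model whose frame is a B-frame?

1. not (Box (q or r) implies Box Box (q or r)), 0
2. Box (q or r), 0   [neg-implies-rule on 1]
3. not Box Box (q or r), 0   [neg-implies-rule on 1]
4. q or r, 0   [Box-rule on 2 via 0R0]
5. r, 0   [or-rule on 4 (branches; this branch)]
6. not Box (q or r), 1   [neg-Box-rule on 3: fresh world 1, 0R1]
7. q or r, 1   [Box-rule on 2 via 0R1]
8. r, 1   [or-rule on 7 (branches; this branch)]
9. not (q or r), 2   [neg-Box-rule on 6: fresh world 2, 1R2]
10. not q, 2   [neg-or-rule on 9]
11. not r, 2   [neg-or-rule on 9]
Accessibility: 0R0, 0R1, 1R0, 1R1, 1R2, 2R1, 2R2

Yes, satisfiable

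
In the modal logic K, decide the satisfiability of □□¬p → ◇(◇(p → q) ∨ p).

1. □□¬p → ◇(◇(p → q) ∨ p), 0
2. ◇(◇(p → q) ∨ p), 0
3. ◇(p → q) ∨ p, 1
4. p, 1
Accessibility: 0R1

Satisfiable (open branch found)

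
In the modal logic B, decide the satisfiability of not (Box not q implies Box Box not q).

1. not (Box not q implies Box Box not q), w0
2. Box not q, w0
3. not Box Box not q, w0
4. not q, w0
5. not Box not q, w1
6. not q, w1
7. q, w2
Accessibility: w0Rw0, w0Rw1, w1Rw0, w1Rw1, w1Rw2, w2Rw1, w2Rw2

Yes, satisfiable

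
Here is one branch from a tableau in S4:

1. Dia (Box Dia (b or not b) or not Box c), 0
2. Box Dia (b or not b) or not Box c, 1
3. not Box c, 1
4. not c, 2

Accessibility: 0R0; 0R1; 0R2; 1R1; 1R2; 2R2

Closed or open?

No atom appears with both signs at the same world.

Not closed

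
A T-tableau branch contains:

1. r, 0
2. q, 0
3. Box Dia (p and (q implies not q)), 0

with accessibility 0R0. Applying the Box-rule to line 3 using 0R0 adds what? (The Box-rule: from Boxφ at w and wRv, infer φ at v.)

Dia (p and (q implies not q)), 0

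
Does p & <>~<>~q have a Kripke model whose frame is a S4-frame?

1. p & <>~<>~q, u
2. p, u   [&-rule on 1]
3. <>~<>~q, u   [&-rule on 1]
4. ~<>~q, v   [<>-rule on 3: fresh world v, uRv]
5. q, v   [~<>-rule on 4 via vRv]
Accessibility: uRu, uRv, vRv

Satisfiable (open branch found)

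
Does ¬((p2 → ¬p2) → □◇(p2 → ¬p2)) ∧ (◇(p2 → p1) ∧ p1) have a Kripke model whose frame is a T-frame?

Satisfiable (open branch found)

1. ¬((p2 → ¬p2) → □◇(p2 → ¬p2)) ∧ (◇(p2 → p1) ∧ p1), 0
2. ¬((p2 → ¬p2) → □◇(p2 → ¬p2)), 0
3. ◇(p2 → p1) ∧ p1, 0
4. p2 → ¬p2, 0
5. ¬□◇(p2 → ¬p2), 0
6. ◇(p2 → p1), 0
7. p1, 0
8. ¬p2, 0
9. ¬◇(p2 → ¬p2), 1
10. ¬(p2 → ¬p2), 1
11. p2, 1
12. p2 → p1, 2
13. p1, 2
Accessibility: 0R0, 0R1, 0R2, 1R1, 2R2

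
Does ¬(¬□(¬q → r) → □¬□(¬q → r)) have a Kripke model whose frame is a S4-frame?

Yes, satisfiable

1. ¬(¬□(¬q → r) → □¬□(¬q → r)), w0
2. ¬□(¬q → r), w0
3. ¬□¬□(¬q → r), w0
4. ¬(¬q → r), w1
5. ¬q, w1
6. ¬r, w1
7. □(¬q → r), w2
8. ¬q → r, w2
9. r, w2
Accessibility: w0Rw0, w0Rw1, w0Rw2, w1Rw1, w2Rw2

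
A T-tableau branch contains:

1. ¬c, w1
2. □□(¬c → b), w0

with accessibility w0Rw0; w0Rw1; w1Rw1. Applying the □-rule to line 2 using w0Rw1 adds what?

□(¬c → b), w1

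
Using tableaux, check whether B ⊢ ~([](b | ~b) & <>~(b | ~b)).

Valid

Tableau for the negation [](b | ~b) & <>~(b | ~b):
1. [](b | ~b) & <>~(b | ~b), w0
2. [](b | ~b), w0
3. <>~(b | ~b), w0
4. b | ~b, w0
5. ~b, w0
6. ~(b | ~b), w1
7. ~b, w1
8. b, w1
Accessibility: w0Rw0, w0Rw1, w1Rw0, w1Rw1
Branch closes: b and ~b both at w1.
Every branch of the negation's tableau closes; the branch above is one of them.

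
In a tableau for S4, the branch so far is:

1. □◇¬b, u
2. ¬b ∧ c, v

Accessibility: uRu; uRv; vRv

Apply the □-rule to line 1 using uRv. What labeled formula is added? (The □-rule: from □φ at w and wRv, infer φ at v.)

◇¬b, v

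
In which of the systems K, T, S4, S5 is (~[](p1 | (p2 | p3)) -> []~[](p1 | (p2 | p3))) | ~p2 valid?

S5-tableau for the negation ~((~[](p1 | (p2 | p3)) -> []~[](p1 | (p2 | p3))) | ~p2):
1. ~((~[](p1 | (p2 | p3)) -> []~[](p1 | (p2 | p3))) | ~p2), w0
2. ~(~[](p1 | (p2 | p3)) -> []~[](p1 | (p2 | p3))), w0
3. p2, w0
4. ~[](p1 | (p2 | p3)), w0
5. ~[]~[](p1 | (p2 | p3)), w0
6. ~(p1 | (p2 | p3)), w1
7. ~p1, w1
8. ~(p2 | p3), w1
9. ~p2, w1
10. ~p3, w1
11. [](p1 | (p2 | p3)), w2
12. p1 | (p2 | p3), w0
13. p1 | (p2 | p3), w1
14. p1 | (p2 | p3), w2
15. p2 | p3, w0
16. p2 | p3, w1
17. p2 | p3, w2
18. p3, w0
19. p3, w1
Accessibility: w0Rw0, w0Rw1, w0Rw2, w1Rw0, w1Rw1, w1Rw2, w2Rw0, w2Rw1, w2Rw2
Branch closes: p3 and ~p3 both at w1.
Every branch closes (one shown): valid in S5.
S4-tableau for the negation ~((~[](p1 | (p2 | p3)) -> []~[](p1 | (p2 | p3))) | ~p2):
1. ~((~[](p1 | (p2 | p3)) -> []~[](p1 | (p2 | p3))) | ~p2), w0
2. ~(~[](p1 | (p2 | p3)) -> []~[](p1 | (p2 | p3))), w0
3. p2, w0
4. ~[](p1 | (p2 | p3)), w0
5. ~[]~[](p1 | (p2 | p3)), w0
6. ~(p1 | (p2 | p3)), w1
7. ~p1, w1
8. ~(p2 | p3), w1
9. ~p2, w1
10. ~p3, w1
11. [](p1 | (p2 | p3)), w2
12. p1 | (p2 | p3), w2
13. p2 | p3, w2
14. p3, w2
Accessibility: w0Rw0, w0Rw1, w0Rw2, w1Rw1, w2Rw2
Complete open branch: countermodel on an S4-frame, so not valid in S4, nor in K, T (the same frame is also a K-frame and a T-frame).

S5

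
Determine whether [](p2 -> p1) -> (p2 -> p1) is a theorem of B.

Tableau for the negation ~([](p2 -> p1) -> (p2 -> p1)):
1. ~([](p2 -> p1) -> (p2 -> p1)), u
2. [](p2 -> p1), u
3. ~(p2 -> p1), u
4. p2, u
5. ~p1, u
6. p2 -> p1, u
7. p1, u
Accessibility: uRu
Branch closes: p1 and ~p1 both at u.
Every branch of the negation's tableau closes; the branch above is one of them.

Valid in B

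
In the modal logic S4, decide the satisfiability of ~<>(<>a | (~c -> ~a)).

1. ~<>(<>a | (~c -> ~a)), w0
2. ~(<>a | (~c -> ~a)), w0
3. ~<>a, w0
4. ~(~c -> ~a), w0
5. ~c, w0
6. a, w0
7. ~a, w0
Accessibility: w0Rw0
Branch closes: a and ~a both at w0.
All branches of the tableau close; one closing branch shown above.

No, unsatisfiable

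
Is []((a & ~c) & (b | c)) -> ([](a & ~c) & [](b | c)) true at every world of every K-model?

Valid in K

Tableau for the negation ~([]((a & ~c) & (b | c)) -> ([](a & ~c) & [](b | c))):
1. ~([]((a & ~c) & (b | c)) -> ([](a & ~c) & [](b | c))), u
2. []((a & ~c) & (b | c)), u
3. ~([](a & ~c) & [](b | c)), u
4. ~[](b | c), u
5. ~(b | c), v
6. ~b, v
7. ~c, v
8. (a & ~c) & (b | c), v
9. a & ~c, v
10. b | c, v
11. a, v
12. c, v
Accessibility: uRv
Branch closes: c and ~c both at v.
Every branch of the negation's tableau closes; the branch above is one of them.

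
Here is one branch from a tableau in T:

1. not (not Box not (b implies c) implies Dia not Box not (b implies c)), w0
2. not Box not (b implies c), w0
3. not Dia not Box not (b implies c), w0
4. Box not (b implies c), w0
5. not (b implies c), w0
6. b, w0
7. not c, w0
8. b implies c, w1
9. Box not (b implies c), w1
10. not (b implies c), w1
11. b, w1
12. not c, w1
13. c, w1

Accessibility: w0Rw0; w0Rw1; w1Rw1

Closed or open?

Yes, closed

Both c and not c appear at w1.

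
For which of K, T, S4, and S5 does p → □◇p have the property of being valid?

S4-tableau for the negation ¬(p → □◇p):
1. ¬(p → □◇p), 0
2. p, 0   [¬→-rule on 1]
3. ¬□◇p, 0   [¬→-rule on 1]
4. ¬◇p, 1   [¬□-rule on 3: fresh world 1, 0R1]
5. ¬p, 1   [¬◇-rule on 4 via 1R1]
Accessibility: 0R0, 0R1, 1R1
Complete open branch: countermodel on an S4-frame, so not valid in S4, nor in K, T (the same frame is also a K-frame and a T-frame).
S5-tableau for the negation ¬(p → □◇p):
1. ¬(p → □◇p), 0
2. p, 0   [¬→-rule on 1]
3. ¬□◇p, 0   [¬→-rule on 1]
4. ¬◇p, 1   [¬□-rule on 3: fresh world 1, 0R1]
5. ¬p, 0   [¬◇-rule on 4 via 1R0]
Accessibility: 0R0, 0R1, 1R0, 1R1
Branch closes: p and ¬p both at 0.
Every branch closes (one shown): valid in S5.

S5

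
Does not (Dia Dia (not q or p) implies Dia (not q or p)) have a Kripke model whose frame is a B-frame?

Yes, satisfiable

1. not (Dia Dia (not q or p) implies Dia (not q or p)), 0
2. Dia Dia (not q or p), 0
3. not Dia (not q or p), 0
4. not (not q or p), 0
5. q, 0
6. not p, 0
7. Dia (not q or p), 1
8. not (not q or p), 1
9. q, 1
10. not p, 1
11. not q or p, 2
12. p, 2
Accessibility: 0R0, 0R1, 1R0, 1R1, 1R2, 2R1, 2R2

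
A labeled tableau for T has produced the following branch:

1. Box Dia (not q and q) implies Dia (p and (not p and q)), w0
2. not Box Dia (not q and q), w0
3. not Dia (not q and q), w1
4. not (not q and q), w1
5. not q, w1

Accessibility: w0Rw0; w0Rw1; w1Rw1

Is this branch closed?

There is no literal clash: for every atom and world, at most one sign appears.

Not closed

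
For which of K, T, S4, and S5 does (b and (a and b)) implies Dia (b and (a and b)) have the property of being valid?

T, S4, S5

T-tableau for the negation not ((b and (a and b)) implies Dia (b and (a and b))):
1. not ((b and (a and b)) implies Dia (b and (a and b))), u
2. b and (a and b), u
3. not Dia (b and (a and b)), u
4. b, u
5. a and b, u
6. a, u
7. not (b and (a and b)), u
8. not (a and b), u
9. not b, u
Accessibility: uRu
Branch closes: b and not b both at u.
Every branch closes (one shown): valid in T, hence also in S4, S5 (every theorem of T is a theorem of S4 and S5).
K-tableau for the negation not ((b and (a and b)) implies Dia (b and (a and b))):
1. not ((b and (a and b)) implies Dia (b and (a and b))), u
2. b and (a and b), u
3. not Dia (b and (a and b)), u
4. b, u
5. a and b, u
6. a, u
Complete open branch: countermodel on a K-frame, so not valid in K.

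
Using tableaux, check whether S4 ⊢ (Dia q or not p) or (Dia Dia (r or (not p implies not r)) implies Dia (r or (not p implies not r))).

Yes, valid

Tableau for the negation not ((Dia q or not p) or (Dia Dia (r or (not p implies not r)) implies Dia (r or (not p implies not r)))):
1. not ((Dia q or not p) or (Dia Dia (r or (not p implies not r)) implies Dia (r or (not p implies not r)))), w0
2. not (Dia q or not p), w0   [neg-or-rule on 1]
3. not (Dia Dia (r or (not p implies not r)) implies Dia (r or (not p implies not r))), w0   [neg-or-rule on 1]
4. not Dia q, w0   [neg-or-rule on 2]
5. p, w0   [neg-or-rule on 2]
6. Dia Dia (r or (not p implies not r)), w0   [neg-implies-rule on 3]
7. not Dia (r or (not p implies not r)), w0   [neg-implies-rule on 3]
8. not q, w0   [neg-Dia-rule on 4 via w0Rw0]
9. not (r or (not p implies not r)), w0   [neg-Dia-rule on 7 via w0Rw0]
10. not r, w0   [neg-or-rule on 9]
11. not (not p implies not r), w0   [neg-or-rule on 9]
12. not p, w0   [neg-implies-rule on 11]
13. r, w0   [neg-implies-rule on 11]
Accessibility: w0Rw0
Branch closes: p and not p both at w0.
Every branch of the negation's tableau closes; the branch above is one of them.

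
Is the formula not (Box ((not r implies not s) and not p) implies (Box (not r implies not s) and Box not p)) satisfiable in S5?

1. not (Box ((not r implies not s) and not p) implies (Box (not r implies not s) and Box not p)), w0
2. Box ((not r implies not s) and not p), w0   [neg-implies-rule on 1]
3. not (Box (not r implies not s) and Box not p), w0   [neg-implies-rule on 1]
4. (not r implies not s) and not p, w0   [Box-rule on 2 via w0Rw0]
5. not r implies not s, w0   [and-rule on 4]
6. not p, w0   [and-rule on 4]
7. not Box (not r implies not s), w0   [neg-and-rule on 3 (branches; this branch)]
8. not s, w0   [implies-rule on 5 (branches; this branch)]
9. not (not r implies not s), w1   [neg-Box-rule on 7: fresh world w1, w0Rw1]
10. not r, w1   [neg-implies-rule on 9]
11. s, w1   [neg-implies-rule on 9]
12. (not r implies not s) and not p, w1   [Box-rule on 2 via w0Rw1]
13. not r implies not s, w1   [and-rule on 12]
14. not p, w1   [and-rule on 12]
15. not s, w1   [implies-rule on 13 (branches; this branch)]
Accessibility: w0Rw0, w0Rw1, w1Rw0, w1Rw1
Branch closes: s and not s both at w1.
All branches of the tableau close; one closing branch shown above.

Unsatisfiable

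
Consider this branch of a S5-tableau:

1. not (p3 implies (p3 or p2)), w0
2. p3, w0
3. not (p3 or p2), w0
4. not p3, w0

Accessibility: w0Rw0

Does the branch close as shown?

Both p3 and not p3 appear at w0.

Yes, closed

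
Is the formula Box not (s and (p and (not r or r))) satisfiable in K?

1. Box not (s and (p and (not r or r))), u

Satisfiable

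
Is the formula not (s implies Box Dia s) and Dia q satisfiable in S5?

No, unsatisfiable

1. not (s implies Box Dia s) and Dia q, 0
2. not (s implies Box Dia s), 0   [and-rule on 1]
3. Dia q, 0   [and-rule on 1]
4. s, 0   [neg-implies-rule on 2]
5. not Box Dia s, 0   [neg-implies-rule on 2]
6. q, 1   [Dia-rule on 3: fresh world 1, 0R1]
7. not Dia s, 2   [neg-Box-rule on 5: fresh world 2, 0R2]
8. not s, 0   [neg-Dia-rule on 7 via 2R0]
Accessibility: 0R0, 0R1, 0R2, 1R0, 1R1, 1R2, 2R0, 2R1, 2R2
Branch closes: s and not s both at 0.
Every branch closes; the branch above is one of them.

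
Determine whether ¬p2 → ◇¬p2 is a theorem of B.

Tableau for the negation ¬(¬p2 → ◇¬p2):
1. ¬(¬p2 → ◇¬p2), w0
2. ¬p2, w0
3. ¬◇¬p2, w0
4. p2, w0
Accessibility: w0Rw0
Branch closes: p2 and ¬p2 both at w0.
Every branch of the negation's tableau closes; the branch above is one of them.

Valid in B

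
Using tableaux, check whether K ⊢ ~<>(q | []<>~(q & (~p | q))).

Tableau for the negation <>(q | []<>~(q & (~p | q))):
1. <>(q | []<>~(q & (~p | q))), 0
2. q | []<>~(q & (~p | q)), 1
3. []<>~(q & (~p | q)), 1
Accessibility: 0R1
The negation has an open branch (countermodel exists).

No, not valid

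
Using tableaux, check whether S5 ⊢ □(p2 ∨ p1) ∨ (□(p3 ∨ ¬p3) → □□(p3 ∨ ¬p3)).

Valid

Tableau for the negation ¬(□(p2 ∨ p1) ∨ (□(p3 ∨ ¬p3) → □□(p3 ∨ ¬p3))):
1. ¬(□(p2 ∨ p1) ∨ (□(p3 ∨ ¬p3) → □□(p3 ∨ ¬p3))), w0
2. ¬□(p2 ∨ p1), w0
3. ¬(□(p3 ∨ ¬p3) → □□(p3 ∨ ¬p3)), w0
4. □(p3 ∨ ¬p3), w0
5. ¬□□(p3 ∨ ¬p3), w0
6. p3 ∨ ¬p3, w0
7. ¬p3, w0
8. ¬(p2 ∨ p1), w1
9. ¬p2, w1
10. ¬p1, w1
11. p3 ∨ ¬p3, w1
12. ¬p3, w1
13. ¬□(p3 ∨ ¬p3), w2
14. p3 ∨ ¬p3, w2
15. ¬p3, w2
16. ¬(p3 ∨ ¬p3), w3
17. ¬p3, w3
18. p3, w3
Accessibility: w0Rw0, w0Rw1, w0Rw2, w0Rw3, w1Rw0, w1Rw1, w1Rw2, w1Rw3, w2Rw0, w2Rw1, w2Rw2, w2Rw3, w3Rw0, w3Rw1, w3Rw2, w3Rw3
Branch closes: p3 and ¬p3 both at w3.
Every branch of the negation's tableau closes; the branch above is one of them.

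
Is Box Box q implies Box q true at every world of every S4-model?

Yes, valid

Tableau for the negation not (Box Box q implies Box q):
1. not (Box Box q implies Box q), w0
2. Box Box q, w0
3. not Box q, w0
4. Box q, w0
5. q, w0
6. not q, w1
7. Box q, w1
8. q, w1
Accessibility: w0Rw0, w0Rw1, w1Rw1
Branch closes: q and not q both at w1.
Every branch of the negation's tableau closes; the branch above is one of them.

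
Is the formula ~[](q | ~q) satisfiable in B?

1. ~[](q | ~q), w0
2. ~(q | ~q), w1
3. ~q, w1
4. q, w1
Accessibility: w0Rw0, w0Rw1, w1Rw0, w1Rw1
Branch closes: q and ~q both at w1.
Every branch closes; the branch above is one of them.

Unsatisfiable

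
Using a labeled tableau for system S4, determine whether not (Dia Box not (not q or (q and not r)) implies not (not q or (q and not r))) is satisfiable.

Satisfiable

1. not (Dia Box not (not q or (q and not r)) implies not (not q or (q and not r))), w0
2. Dia Box not (not q or (q and not r)), w0   [neg-implies-rule on 1]
3. not q or (q and not r), w0   [neg-implies-rule on 1]
4. q and not r, w0   [or-rule on 3 (branches; this branch)]
5. q, w0   [and-rule on 4]
6. not r, w0   [and-rule on 4]
7. Box not (not q or (q and not r)), w1   [Dia-rule on 2: fresh world w1, w0Rw1]
8. not (not q or (q and not r)), w1   [Box-rule on 7 via w1Rw1]
9. q, w1   [neg-or-rule on 8]
10. not (q and not r), w1   [neg-or-rule on 8]
11. r, w1   [neg-and-rule on 10 (branches; this branch)]
Accessibility: w0Rw0, w0Rw1, w1Rw1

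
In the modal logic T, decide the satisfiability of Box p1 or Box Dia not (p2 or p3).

Yes, satisfiable

1. Box p1 or Box Dia not (p2 or p3), w0
2. Box Dia not (p2 or p3), w0   [or-rule on 1 (branches; this branch)]
3. Dia not (p2 or p3), w0   [Box-rule on 2 via w0Rw0]
4. not (p2 or p3), w1   [Dia-rule on 3: fresh world w1, w0Rw1]
5. not p2, w1   [neg-or-rule on 4]
6. not p3, w1   [neg-or-rule on 4]
7. Dia not (p2 or p3), w1   [Box-rule on 2 via w0Rw1]
8. not (p2 or p3), w2   [Dia-rule on 7: fresh world w2, w1Rw2]
9. not p2, w2   [neg-or-rule on 8]
10. not p3, w2   [neg-or-rule on 8]
Accessibility: w0Rw0, w0Rw1, w1Rw1, w1Rw2, w2Rw2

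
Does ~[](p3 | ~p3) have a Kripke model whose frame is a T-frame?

Unsatisfiable (every branch closes)

1. ~[](p3 | ~p3), w0
2. ~(p3 | ~p3), w1
3. ~p3, w1
4. p3, w1
Accessibility: w0Rw0, w0Rw1, w1Rw1
Branch closes: p3 and ~p3 both at w1.
Every branch closes; the branch above is one of them.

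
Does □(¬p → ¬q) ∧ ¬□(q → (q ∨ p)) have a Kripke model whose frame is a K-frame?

Unsatisfiable

1. □(¬p → ¬q) ∧ ¬□(q → (q ∨ p)), w0
2. □(¬p → ¬q), w0
3. ¬□(q → (q ∨ p)), w0
4. ¬(q → (q ∨ p)), w1
5. q, w1
6. ¬(q ∨ p), w1
7. ¬q, w1
8. ¬p, w1
Accessibility: w0Rw1
Branch closes: q and ¬q both at w1.
Every branch closes; the branch above is one of them.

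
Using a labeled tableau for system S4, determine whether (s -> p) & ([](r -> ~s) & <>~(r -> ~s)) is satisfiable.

Unsatisfiable

1. (s -> p) & ([](r -> ~s) & <>~(r -> ~s)), u
2. s -> p, u   [&-rule on 1]
3. [](r -> ~s) & <>~(r -> ~s), u   [&-rule on 1]
4. [](r -> ~s), u   [&-rule on 3]
5. <>~(r -> ~s), u   [&-rule on 3]
6. r -> ~s, u   [[]-rule on 4 via uRu]
7. p, u   [->-rule on 2 (branches; this branch)]
8. ~s, u   [->-rule on 6 (branches; this branch)]
9. ~(r -> ~s), v   [<>-rule on 5: fresh world v, uRv]
10. r, v   [~->-rule on 9]
11. s, v   [~->-rule on 9]
12. r -> ~s, v   [[]-rule on 4 via uRv]
13. ~s, v   [->-rule on 12 (branches; this branch)]
Accessibility: uRu, uRv, vRv
Branch closes: s and ~s both at v.
(One branch shown.) All branches close.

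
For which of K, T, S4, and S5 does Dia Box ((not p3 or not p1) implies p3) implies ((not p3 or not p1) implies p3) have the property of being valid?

S5

S5-tableau for the negation not (Dia Box ((not p3 or not p1) implies p3) implies ((not p3 or not p1) implies p3)):
1. not (Dia Box ((not p3 or not p1) implies p3) implies ((not p3 or not p1) implies p3)), w0
2. Dia Box ((not p3 or not p1) implies p3), w0
3. not ((not p3 or not p1) implies p3), w0
4. not p3 or not p1, w0
5. not p3, w0
6. not p1, w0
7. Box ((not p3 or not p1) implies p3), w1
8. (not p3 or not p1) implies p3, w0
9. (not p3 or not p1) implies p3, w1
10. not (not p3 or not p1), w0
11. p3, w0
12. p1, w0
Accessibility: w0Rw0, w0Rw1, w1Rw0, w1Rw1
Branch closes: p3 and not p3 both at w0.
Every branch closes (one shown): valid in S5.
S4-tableau for the negation not (Dia Box ((not p3 or not p1) implies p3) implies ((not p3 or not p1) implies p3)):
1. not (Dia Box ((not p3 or not p1) implies p3) implies ((not p3 or not p1) implies p3)), w0
2. Dia Box ((not p3 or not p1) implies p3), w0
3. not ((not p3 or not p1) implies p3), w0
4. not p3 or not p1, w0
5. not p3, w0
6. not p1, w0
7. Box ((not p3 or not p1) implies p3), w1
8. (not p3 or not p1) implies p3, w1
9. p3, w1
Accessibility: w0Rw0, w0Rw1, w1Rw1
Complete open branch: countermodel on an S4-frame, so not valid in S4, nor in K, T (the same frame is also a K-frame and a T-frame).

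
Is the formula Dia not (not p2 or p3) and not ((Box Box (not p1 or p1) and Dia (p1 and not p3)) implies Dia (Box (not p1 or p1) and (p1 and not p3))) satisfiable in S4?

1. Dia not (not p2 or p3) and not ((Box Box (not p1 or p1) and Dia (p1 and not p3)) implies Dia (Box (not p1 or p1) and (p1 and not p3))), w0
2. Dia not (not p2 or p3), w0
3. not ((Box Box (not p1 or p1) and Dia (p1 and not p3)) implies Dia (Box (not p1 or p1) and (p1 and not p3))), w0
4. Box Box (not p1 or p1) and Dia (p1 and not p3), w0
5. not Dia (Box (not p1 or p1) and (p1 and not p3)), w0
6. Box Box (not p1 or p1), w0
7. Dia (p1 and not p3), w0
8. not (Box (not p1 or p1) and (p1 and not p3)), w0
9. Box (not p1 or p1), w0
10. not p1 or p1, w0
11. not (p1 and not p3), w0
12. p1, w0
13. p3, w0
14. not (not p2 or p3), w1
15. p2, w1
16. not p3, w1
17. not (Box (not p1 or p1) and (p1 and not p3)), w1
18. Box (not p1 or p1), w1
19. not p1 or p1, w1
20. not (p1 and not p3), w1
21. not p1, w1
22. p1 and not p3, w2
23. p1, w2
24. not p3, w2
25. not (Box (not p1 or p1) and (p1 and not p3)), w2
26. Box (not p1 or p1), w2
27. not p1 or p1, w2
28. not Box (not p1 or p1), w2
29. not (not p1 or p1), w3
30. p1, w3
31. not p1, w3
Accessibility: w0Rw0, w0Rw1, w0Rw2, w0Rw3, w1Rw1, w2Rw2, w2Rw3, w3Rw3
Branch closes: p1 and not p1 both at w3.
Every branch closes; the branch above is one of them.

Unsatisfiable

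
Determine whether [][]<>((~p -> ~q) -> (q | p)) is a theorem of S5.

Not valid

Tableau for the negation ~[][]<>((~p -> ~q) -> (q | p)):
1. ~[][]<>((~p -> ~q) -> (q | p)), w0
2. ~[]<>((~p -> ~q) -> (q | p)), w1
3. ~<>((~p -> ~q) -> (q | p)), w2
4. ~((~p -> ~q) -> (q | p)), w0
5. ~p -> ~q, w0
6. ~(q | p), w0
7. ~q, w0
8. ~p, w0
9. ~((~p -> ~q) -> (q | p)), w1
10. ~p -> ~q, w1
11. ~(q | p), w1
12. ~q, w1
13. ~p, w1
14. ~((~p -> ~q) -> (q | p)), w2
15. ~p -> ~q, w2
16. ~(q | p), w2
17. ~q, w2
18. ~p, w2
Accessibility: w0Rw0, w0Rw1, w0Rw2, w1Rw0, w1Rw1, w1Rw2, w2Rw0, w2Rw1, w2Rw2
The negation has an open branch (countermodel exists).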